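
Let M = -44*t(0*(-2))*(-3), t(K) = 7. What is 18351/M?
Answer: 6117/308 ≈ 19.860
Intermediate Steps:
M = 924 (M = -44*7*(-3) = -308*(-3) = 924)
18351/M = 18351/924 = 18351*(1/924) = 6117/308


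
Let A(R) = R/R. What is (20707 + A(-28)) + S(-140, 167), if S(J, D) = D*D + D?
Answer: 48764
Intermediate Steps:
A(R) = 1
S(J, D) = D + D² (S(J, D) = D² + D = D + D²)
(20707 + A(-28)) + S(-140, 167) = (20707 + 1) + 167*(1 + 167) = 20708 + 167*168 = 20708 + 28056 = 48764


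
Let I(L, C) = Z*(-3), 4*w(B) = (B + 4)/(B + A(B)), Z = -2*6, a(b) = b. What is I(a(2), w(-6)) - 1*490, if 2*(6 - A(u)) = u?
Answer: -454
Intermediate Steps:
A(u) = 6 - u/2
Z = -12
w(B) = (4 + B)/(4*(6 + B/2)) (w(B) = ((B + 4)/(B + (6 - B/2)))/4 = ((4 + B)/(6 + B/2))/4 = (4 + B)/(4*(6 + B/2)))
I(L, C) = 36 (I(L, C) = -12*(-3) = 36)
I(a(2), w(-6)) - 1*490 = 36 - 1*490 = 36 - 490 = -454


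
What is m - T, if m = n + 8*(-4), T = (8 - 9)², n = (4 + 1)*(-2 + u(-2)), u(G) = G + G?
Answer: -63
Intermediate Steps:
u(G) = 2*G
n = -30 (n = (4 + 1)*(-2 + 2*(-2)) = 5*(-2 - 4) = 5*(-6) = -30)
T = 1 (T = (-1)² = 1)
m = -62 (m = -30 + 8*(-4) = -30 - 32 = -62)
m - T = -62 - 1*1 = -62 - 1 = -63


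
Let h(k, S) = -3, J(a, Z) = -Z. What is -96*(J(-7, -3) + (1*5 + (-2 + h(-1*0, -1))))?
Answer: -288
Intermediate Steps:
-96*(J(-7, -3) + (1*5 + (-2 + h(-1*0, -1)))) = -96*(-1*(-3) + (1*5 + (-2 - 3))) = -96*(3 + (5 - 5)) = -96*(3 + 0) = -96*3 = -288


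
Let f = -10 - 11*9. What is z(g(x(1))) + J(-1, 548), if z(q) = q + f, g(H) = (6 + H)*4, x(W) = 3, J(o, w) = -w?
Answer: -621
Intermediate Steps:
g(H) = 24 + 4*H
f = -109 (f = -10 - 99 = -109)
z(q) = -109 + q (z(q) = q - 109 = -109 + q)
z(g(x(1))) + J(-1, 548) = (-109 + (24 + 4*3)) - 1*548 = (-109 + (24 + 12)) - 548 = (-109 + 36) - 548 = -73 - 548 = -621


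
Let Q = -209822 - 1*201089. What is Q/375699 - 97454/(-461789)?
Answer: -153140809433/173493665511 ≈ -0.88269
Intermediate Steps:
Q = -410911 (Q = -209822 - 201089 = -410911)
Q/375699 - 97454/(-461789) = -410911/375699 - 97454/(-461789) = -410911*1/375699 - 97454*(-1/461789) = -410911/375699 + 97454/461789 = -153140809433/173493665511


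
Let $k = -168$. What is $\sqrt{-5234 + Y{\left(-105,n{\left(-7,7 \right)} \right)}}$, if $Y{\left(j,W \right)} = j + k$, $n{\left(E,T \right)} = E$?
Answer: $i \sqrt{5507} \approx 74.209 i$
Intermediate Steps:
$Y{\left(j,W \right)} = -168 + j$ ($Y{\left(j,W \right)} = j - 168 = -168 + j$)
$\sqrt{-5234 + Y{\left(-105,n{\left(-7,7 \right)} \right)}} = \sqrt{-5234 - 273} = \sqrt{-5507} = i \sqrt{5507}$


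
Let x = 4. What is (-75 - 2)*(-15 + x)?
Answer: 847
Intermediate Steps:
(-75 - 2)*(-15 + x) = (-75 - 2)*(-15 + 4) = -77*(-11) = 847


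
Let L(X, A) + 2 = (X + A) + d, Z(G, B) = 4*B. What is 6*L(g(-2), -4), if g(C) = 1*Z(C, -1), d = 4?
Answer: -36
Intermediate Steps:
g(C) = -4 (g(C) = 1*(4*(-1)) = 1*(-4) = -4)
L(X, A) = 2 + A + X (L(X, A) = -2 + ((X + A) + 4) = -2 + ((A + X) + 4) = -2 + (4 + A + X) = 2 + A + X)
6*L(g(-2), -4) = 6*(2 - 4 - 4) = 6*(-6) = -36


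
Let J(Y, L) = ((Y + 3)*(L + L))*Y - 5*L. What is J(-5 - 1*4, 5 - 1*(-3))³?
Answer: 559476224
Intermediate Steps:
J(Y, L) = -5*L + 2*L*Y*(3 + Y) (J(Y, L) = ((3 + Y)*(2*L))*Y - 5*L = (2*L*(3 + Y))*Y - 5*L = 2*L*Y*(3 + Y) - 5*L = -5*L + 2*L*Y*(3 + Y))
J(-5 - 1*4, 5 - 1*(-3))³ = ((5 - 1*(-3))*(-5 + 2*(-5 - 1*4)² + 6*(-5 - 1*4)))³ = ((5 + 3)*(-5 + 2*(-5 - 4)² + 6*(-5 - 4)))³ = (8*(-5 + 2*(-9)² + 6*(-9)))³ = (8*(-5 + 2*81 - 54))³ = (8*(-5 + 162 - 54))³ = (8*103)³ = 824³ = 559476224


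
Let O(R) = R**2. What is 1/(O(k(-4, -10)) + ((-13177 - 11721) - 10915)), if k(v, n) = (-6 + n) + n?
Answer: -1/35137 ≈ -2.8460e-5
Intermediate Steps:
k(v, n) = -6 + 2*n
1/(O(k(-4, -10)) + ((-13177 - 11721) - 10915)) = 1/((-6 + 2*(-10))**2 + ((-13177 - 11721) - 10915)) = 1/((-6 - 20)**2 + (-24898 - 10915)) = 1/((-26)**2 - 35813) = 1/(676 - 35813) = 1/(-35137) = -1/35137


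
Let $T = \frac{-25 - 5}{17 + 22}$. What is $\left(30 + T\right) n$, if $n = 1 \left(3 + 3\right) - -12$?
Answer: $\frac{6840}{13} \approx 526.15$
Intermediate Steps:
$T = - \frac{10}{13}$ ($T = - \frac{30}{39} = \left(-30\right) \frac{1}{39} = - \frac{10}{13} \approx -0.76923$)
$n = 18$ ($n = 1 \cdot 6 + 12 = 6 + 12 = 18$)
$\left(30 + T\right) n = \left(30 - \frac{10}{13}\right) 18 = \frac{380}{13} \cdot 18 = \frac{6840}{13}$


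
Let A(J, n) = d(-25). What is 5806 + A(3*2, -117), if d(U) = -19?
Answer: 5787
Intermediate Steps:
A(J, n) = -19
5806 + A(3*2, -117) = 5806 - 19 = 5787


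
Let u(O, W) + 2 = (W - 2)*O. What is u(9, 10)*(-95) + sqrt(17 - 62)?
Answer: -6650 + 3*I*sqrt(5) ≈ -6650.0 + 6.7082*I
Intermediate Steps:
u(O, W) = -2 + O*(-2 + W) (u(O, W) = -2 + (W - 2)*O = -2 + (-2 + W)*O = -2 + O*(-2 + W))
u(9, 10)*(-95) + sqrt(17 - 62) = (-2 - 2*9 + 9*10)*(-95) + sqrt(17 - 62) = (-2 - 18 + 90)*(-95) + sqrt(-45) = 70*(-95) + 3*I*sqrt(5) = -6650 + 3*I*sqrt(5)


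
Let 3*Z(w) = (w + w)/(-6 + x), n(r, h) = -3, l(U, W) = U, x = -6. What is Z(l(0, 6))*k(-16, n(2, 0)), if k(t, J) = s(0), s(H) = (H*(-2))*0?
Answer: 0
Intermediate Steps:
s(H) = 0 (s(H) = -2*H*0 = 0)
k(t, J) = 0
Z(w) = -w/18 (Z(w) = ((w + w)/(-6 - 6))/3 = ((2*w)/(-12))/3 = ((2*w)*(-1/12))/3 = (-w/6)/3 = -w/18)
Z(l(0, 6))*k(-16, n(2, 0)) = -1/18*0*0 = 0*0 = 0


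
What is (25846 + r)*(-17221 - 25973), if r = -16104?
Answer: -420795948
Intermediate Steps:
(25846 + r)*(-17221 - 25973) = (25846 - 16104)*(-17221 - 25973) = 9742*(-43194) = -420795948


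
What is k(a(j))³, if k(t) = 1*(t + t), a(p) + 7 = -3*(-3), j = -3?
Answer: 64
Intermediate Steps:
a(p) = 2 (a(p) = -7 - 3*(-3) = -7 + 9 = 2)
k(t) = 2*t (k(t) = 1*(2*t) = 2*t)
k(a(j))³ = (2*2)³ = 4³ = 64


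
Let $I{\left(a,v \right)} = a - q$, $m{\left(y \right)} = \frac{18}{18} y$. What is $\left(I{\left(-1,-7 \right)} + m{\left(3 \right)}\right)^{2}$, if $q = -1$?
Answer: $9$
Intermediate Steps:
$m{\left(y \right)} = y$ ($m{\left(y \right)} = 18 \cdot \frac{1}{18} y = 1 y = y$)
$I{\left(a,v \right)} = 1 + a$ ($I{\left(a,v \right)} = a - -1 = a + 1 = 1 + a$)
$\left(I{\left(-1,-7 \right)} + m{\left(3 \right)}\right)^{2} = \left(\left(1 - 1\right) + 3\right)^{2} = \left(0 + 3\right)^{2} = 3^{2} = 9$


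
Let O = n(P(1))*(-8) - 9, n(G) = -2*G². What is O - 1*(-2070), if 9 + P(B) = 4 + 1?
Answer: 2317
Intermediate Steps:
P(B) = -4 (P(B) = -9 + (4 + 1) = -9 + 5 = -4)
O = 247 (O = -2*(-4)²*(-8) - 9 = -2*16*(-8) - 9 = -32*(-8) - 9 = 256 - 9 = 247)
O - 1*(-2070) = 247 - 1*(-2070) = 247 + 2070 = 2317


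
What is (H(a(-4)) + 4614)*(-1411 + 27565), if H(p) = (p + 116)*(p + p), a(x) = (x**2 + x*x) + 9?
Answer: 457381152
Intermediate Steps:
a(x) = 9 + 2*x**2 (a(x) = (x**2 + x**2) + 9 = 2*x**2 + 9 = 9 + 2*x**2)
H(p) = 2*p*(116 + p) (H(p) = (116 + p)*(2*p) = 2*p*(116 + p))
(H(a(-4)) + 4614)*(-1411 + 27565) = (2*(9 + 2*(-4)**2)*(116 + (9 + 2*(-4)**2)) + 4614)*(-1411 + 27565) = (2*(9 + 2*16)*(116 + (9 + 2*16)) + 4614)*26154 = (2*(9 + 32)*(116 + (9 + 32)) + 4614)*26154 = (2*41*(116 + 41) + 4614)*26154 = (2*41*157 + 4614)*26154 = (12874 + 4614)*26154 = 17488*26154 = 457381152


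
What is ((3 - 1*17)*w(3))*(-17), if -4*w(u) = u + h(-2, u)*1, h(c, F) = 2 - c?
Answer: -833/2 ≈ -416.50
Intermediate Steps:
w(u) = -1 - u/4 (w(u) = -(u + (2 - 1*(-2))*1)/4 = -(u + (2 + 2)*1)/4 = -(u + 4*1)/4 = -(u + 4)/4 = -(4 + u)/4 = -1 - u/4)
((3 - 1*17)*w(3))*(-17) = ((3 - 1*17)*(-1 - ¼*3))*(-17) = ((3 - 17)*(-1 - ¾))*(-17) = -14*(-7/4)*(-17) = (49/2)*(-17) = -833/2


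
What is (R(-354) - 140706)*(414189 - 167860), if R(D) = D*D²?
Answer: -10962273565530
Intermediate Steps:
R(D) = D³
(R(-354) - 140706)*(414189 - 167860) = ((-354)³ - 140706)*(414189 - 167860) = (-44361864 - 140706)*246329 = -44502570*246329 = -10962273565530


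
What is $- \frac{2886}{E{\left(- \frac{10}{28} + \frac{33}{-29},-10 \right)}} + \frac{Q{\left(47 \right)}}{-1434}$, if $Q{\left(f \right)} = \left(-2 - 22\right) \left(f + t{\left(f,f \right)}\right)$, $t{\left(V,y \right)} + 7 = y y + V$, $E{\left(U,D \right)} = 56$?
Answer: $- \frac{87725}{6692} \approx -13.109$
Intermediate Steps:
$t{\left(V,y \right)} = -7 + V + y^{2}$ ($t{\left(V,y \right)} = -7 + \left(y y + V\right) = -7 + \left(y^{2} + V\right) = -7 + \left(V + y^{2}\right) = -7 + V + y^{2}$)
$Q{\left(f \right)} = 168 - 48 f - 24 f^{2}$ ($Q{\left(f \right)} = \left(-2 - 22\right) \left(f + \left(-7 + f + f^{2}\right)\right) = - 24 \left(-7 + f^{2} + 2 f\right) = 168 - 48 f - 24 f^{2}$)
$- \frac{2886}{E{\left(- \frac{10}{28} + \frac{33}{-29},-10 \right)}} + \frac{Q{\left(47 \right)}}{-1434} = - \frac{2886}{56} + \frac{168 - 2256 - 24 \cdot 47^{2}}{-1434} = \left(-2886\right) \frac{1}{56} + \left(168 - 2256 - 53016\right) \left(- \frac{1}{1434}\right) = - \frac{1443}{28} + \left(168 - 2256 - 53016\right) \left(- \frac{1}{1434}\right) = - \frac{1443}{28} - - \frac{9184}{239} = - \frac{1443}{28} + \frac{9184}{239} = - \frac{87725}{6692}$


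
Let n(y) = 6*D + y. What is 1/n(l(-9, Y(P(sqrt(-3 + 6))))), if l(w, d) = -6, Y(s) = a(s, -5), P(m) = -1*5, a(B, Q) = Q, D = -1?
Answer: -1/12 ≈ -0.083333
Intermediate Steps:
P(m) = -5
Y(s) = -5
n(y) = -6 + y (n(y) = 6*(-1) + y = -6 + y)
1/n(l(-9, Y(P(sqrt(-3 + 6))))) = 1/(-6 - 6) = 1/(-12) = -1/12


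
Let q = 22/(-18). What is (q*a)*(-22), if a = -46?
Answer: -11132/9 ≈ -1236.9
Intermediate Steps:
q = -11/9 (q = 22*(-1/18) = -11/9 ≈ -1.2222)
(q*a)*(-22) = -11/9*(-46)*(-22) = (506/9)*(-22) = -11132/9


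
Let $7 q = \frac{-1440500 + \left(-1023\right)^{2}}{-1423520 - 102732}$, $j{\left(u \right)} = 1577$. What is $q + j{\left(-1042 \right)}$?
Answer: $\frac{16848689799}{10683764} \approx 1577.0$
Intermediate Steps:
$q = \frac{393971}{10683764}$ ($q = \frac{\left(-1440500 + \left(-1023\right)^{2}\right) \frac{1}{-1423520 - 102732}}{7} = \frac{\left(-1440500 + 1046529\right) \frac{1}{-1526252}}{7} = \frac{\left(-393971\right) \left(- \frac{1}{1526252}\right)}{7} = \frac{1}{7} \cdot \frac{393971}{1526252} = \frac{393971}{10683764} \approx 0.036876$)
$q + j{\left(-1042 \right)} = \frac{393971}{10683764} + 1577 = \frac{16848689799}{10683764}$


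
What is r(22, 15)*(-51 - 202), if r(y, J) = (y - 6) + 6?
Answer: -5566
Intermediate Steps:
r(y, J) = y (r(y, J) = (-6 + y) + 6 = y)
r(22, 15)*(-51 - 202) = 22*(-51 - 202) = 22*(-253) = -5566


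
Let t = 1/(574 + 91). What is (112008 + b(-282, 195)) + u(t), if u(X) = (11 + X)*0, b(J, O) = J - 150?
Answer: 111576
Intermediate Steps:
t = 1/665 ≈ 0.0015038
b(J, O) = -150 + J
u(X) = 0
(112008 + b(-282, 195)) + u(t) = (112008 + (-150 - 282)) + 0 = (112008 - 432) + 0 = 111576 + 0 = 111576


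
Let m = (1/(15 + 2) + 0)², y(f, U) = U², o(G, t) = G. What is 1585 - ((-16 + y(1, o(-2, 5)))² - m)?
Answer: 416450/289 ≈ 1441.0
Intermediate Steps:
m = 1/289 (m = (1/17 + 0)² = (1/17)² = 1/289 ≈ 0.0034602)
1585 - ((-16 + y(1, o(-2, 5)))² - m) = 1585 - ((-16 + (-2)²)² - 1*1/289) = 1585 - ((-16 + 4)² - 1/289) = 1585 - ((-12)² - 1/289) = 1585 - (144 - 1/289) = 1585 - 1*41615/289 = 1585 - 41615/289 = 416450/289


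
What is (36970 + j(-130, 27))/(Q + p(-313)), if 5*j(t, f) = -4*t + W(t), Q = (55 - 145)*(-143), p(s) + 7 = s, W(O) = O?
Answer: 18524/6275 ≈ 2.9520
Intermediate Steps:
p(s) = -7 + s
Q = 12870 (Q = -90*(-143) = 12870)
j(t, f) = -3*t/5 (j(t, f) = (-4*t + t)/5 = (-3*t)/5 = -3*t/5)
(36970 + j(-130, 27))/(Q + p(-313)) = (36970 - 3/5*(-130))/(12870 + (-7 - 313)) = (36970 + 78)/(12870 - 320) = 37048/12550 = 37048*(1/12550) = 18524/6275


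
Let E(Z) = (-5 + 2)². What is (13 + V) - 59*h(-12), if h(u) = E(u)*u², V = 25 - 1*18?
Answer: -76444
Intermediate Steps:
V = 7 (V = 25 - 18 = 7)
E(Z) = 9 (E(Z) = (-3)² = 9)
h(u) = 9*u²
(13 + V) - 59*h(-12) = (13 + 7) - 531*(-12)² = 20 - 531*144 = 20 - 59*1296 = 20 - 76464 = -76444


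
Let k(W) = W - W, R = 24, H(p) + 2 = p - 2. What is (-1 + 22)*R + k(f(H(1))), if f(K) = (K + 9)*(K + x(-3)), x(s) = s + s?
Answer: 504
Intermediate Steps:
H(p) = -4 + p (H(p) = -2 + (p - 2) = -2 + (-2 + p) = -4 + p)
x(s) = 2*s
f(K) = (-6 + K)*(9 + K) (f(K) = (K + 9)*(K + 2*(-3)) = (9 + K)*(K - 6) = (9 + K)*(-6 + K) = (-6 + K)*(9 + K))
k(W) = 0
(-1 + 22)*R + k(f(H(1))) = (-1 + 22)*24 + 0 = 21*24 + 0 = 504 + 0 = 504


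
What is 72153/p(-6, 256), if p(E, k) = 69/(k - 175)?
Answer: 1948131/23 ≈ 84701.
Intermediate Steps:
p(E, k) = 69/(-175 + k)
72153/p(-6, 256) = 72153/((69/(-175 + 256))) = 72153/((69/81)) = 72153/((69*(1/81))) = 72153/(23/27) = 72153*(27/23) = 1948131/23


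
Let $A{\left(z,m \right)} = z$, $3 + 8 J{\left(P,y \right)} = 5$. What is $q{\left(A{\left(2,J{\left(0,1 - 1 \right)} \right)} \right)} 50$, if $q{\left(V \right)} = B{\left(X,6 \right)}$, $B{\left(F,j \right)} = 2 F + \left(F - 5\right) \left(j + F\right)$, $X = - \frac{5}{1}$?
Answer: $-1000$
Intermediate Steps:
$J{\left(P,y \right)} = \frac{1}{4}$ ($J{\left(P,y \right)} = - \frac{3}{8} + \frac{1}{8} \cdot 5 = - \frac{3}{8} + \frac{5}{8} = \frac{1}{4}$)
$X = -5$ ($X = \left(-5\right) 1 = -5$)
$B{\left(F,j \right)} = 2 F + \left(-5 + F\right) \left(F + j\right)$
$q{\left(V \right)} = -20$ ($q{\left(V \right)} = \left(-5\right)^{2} - 30 - -15 - 30 = 25 - 30 + 15 - 30 = -20$)
$q{\left(A{\left(2,J{\left(0,1 - 1 \right)} \right)} \right)} 50 = \left(-20\right) 50 = -1000$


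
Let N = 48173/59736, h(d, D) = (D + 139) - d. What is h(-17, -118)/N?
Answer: 2269968/48173 ≈ 47.121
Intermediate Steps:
h(d, D) = 139 + D - d (h(d, D) = (139 + D) - d = 139 + D - d)
N = 48173/59736 (N = 48173*(1/59736) = 48173/59736 ≈ 0.80643)
h(-17, -118)/N = (139 - 118 - 1*(-17))/(48173/59736) = (139 - 118 + 17)*(59736/48173) = 38*(59736/48173) = 2269968/48173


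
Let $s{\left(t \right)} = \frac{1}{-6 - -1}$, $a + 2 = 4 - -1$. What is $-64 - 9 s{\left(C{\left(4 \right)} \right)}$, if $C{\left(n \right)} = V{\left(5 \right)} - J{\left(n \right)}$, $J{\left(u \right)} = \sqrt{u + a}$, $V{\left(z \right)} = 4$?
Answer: $- \frac{311}{5} \approx -62.2$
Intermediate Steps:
$a = 3$ ($a = -2 + \left(4 - -1\right) = -2 + \left(4 + 1\right) = -2 + 5 = 3$)
$J{\left(u \right)} = \sqrt{3 + u}$ ($J{\left(u \right)} = \sqrt{u + 3} = \sqrt{3 + u}$)
$C{\left(n \right)} = 4 - \sqrt{3 + n}$
$s{\left(t \right)} = - \frac{1}{5}$ ($s{\left(t \right)} = \frac{1}{-6 + 1} = \frac{1}{-5} = - \frac{1}{5}$)
$-64 - 9 s{\left(C{\left(4 \right)} \right)} = -64 - - \frac{9}{5} = -64 + \frac{9}{5} = - \frac{311}{5}$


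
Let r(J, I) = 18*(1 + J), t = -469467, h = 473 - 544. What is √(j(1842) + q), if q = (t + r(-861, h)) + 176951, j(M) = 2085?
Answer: I*√305911 ≈ 553.09*I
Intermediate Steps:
h = -71
r(J, I) = 18 + 18*J
q = -307996 (q = (-469467 + (18 + 18*(-861))) + 176951 = (-469467 + (18 - 15498)) + 176951 = (-469467 - 15480) + 176951 = -484947 + 176951 = -307996)
√(j(1842) + q) = √(2085 - 307996) = √(-305911) = I*√305911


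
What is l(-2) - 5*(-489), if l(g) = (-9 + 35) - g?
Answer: 2473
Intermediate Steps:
l(g) = 26 - g
l(-2) - 5*(-489) = (26 - 1*(-2)) - 5*(-489) = (26 + 2) - 1*(-2445) = 28 + 2445 = 2473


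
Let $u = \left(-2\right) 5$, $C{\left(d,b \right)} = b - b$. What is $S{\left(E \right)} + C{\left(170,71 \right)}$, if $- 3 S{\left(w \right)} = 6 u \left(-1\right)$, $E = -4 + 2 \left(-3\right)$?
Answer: $-20$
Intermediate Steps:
$C{\left(d,b \right)} = 0$
$E = -10$ ($E = -4 - 6 = -10$)
$u = -10$
$S{\left(w \right)} = -20$ ($S{\left(w \right)} = - \frac{6 \left(-10\right) \left(-1\right)}{3} = - \frac{\left(-60\right) \left(-1\right)}{3} = \left(- \frac{1}{3}\right) 60 = -20$)
$S{\left(E \right)} + C{\left(170,71 \right)} = -20 + 0 = -20$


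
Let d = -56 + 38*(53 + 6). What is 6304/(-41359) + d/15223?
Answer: -5555018/629608057 ≈ -0.0088230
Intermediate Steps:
d = 2186 (d = -56 + 38*59 = -56 + 2242 = 2186)
6304/(-41359) + d/15223 = 6304/(-41359) + 2186/15223 = 6304*(-1/41359) + 2186*(1/15223) = -6304/41359 + 2186/15223 = -5555018/629608057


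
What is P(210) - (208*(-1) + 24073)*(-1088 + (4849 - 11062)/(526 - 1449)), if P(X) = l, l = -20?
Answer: 23817514055/923 ≈ 2.5804e+7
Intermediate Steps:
P(X) = -20
P(210) - (208*(-1) + 24073)*(-1088 + (4849 - 11062)/(526 - 1449)) = -20 - (208*(-1) + 24073)*(-1088 + (4849 - 11062)/(526 - 1449)) = -20 - (-208 + 24073)*(-1088 - 6213/(-923)) = -20 - 23865*(-1088 - 6213*(-1/923)) = -20 - 23865*(-1088 + 6213/923) = -20 - 23865*(-998011)/923 = -20 - 1*(-23817532515/923) = -20 + 23817532515/923 = 23817514055/923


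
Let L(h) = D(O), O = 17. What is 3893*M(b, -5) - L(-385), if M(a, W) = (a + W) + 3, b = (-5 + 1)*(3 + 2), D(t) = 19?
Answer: -85665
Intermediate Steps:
L(h) = 19
b = -20 (b = -4*5 = -20)
M(a, W) = 3 + W + a (M(a, W) = (W + a) + 3 = 3 + W + a)
3893*M(b, -5) - L(-385) = 3893*(3 - 5 - 20) - 1*19 = 3893*(-22) - 19 = -85646 - 19 = -85665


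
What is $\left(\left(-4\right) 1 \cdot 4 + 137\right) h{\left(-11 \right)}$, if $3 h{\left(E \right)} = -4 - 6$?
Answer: $- \frac{1210}{3} \approx -403.33$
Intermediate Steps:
$h{\left(E \right)} = - \frac{10}{3}$ ($h{\left(E \right)} = \frac{-4 - 6}{3} = \frac{1}{3} \left(-10\right) = - \frac{10}{3}$)
$\left(\left(-4\right) 1 \cdot 4 + 137\right) h{\left(-11 \right)} = \left(\left(-4\right) 1 \cdot 4 + 137\right) \left(- \frac{10}{3}\right) = \left(\left(-4\right) 4 + 137\right) \left(- \frac{10}{3}\right) = \left(-16 + 137\right) \left(- \frac{10}{3}\right) = 121 \left(- \frac{10}{3}\right) = - \frac{1210}{3}$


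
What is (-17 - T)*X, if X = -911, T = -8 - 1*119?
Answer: -100210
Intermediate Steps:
T = -127 (T = -8 - 119 = -127)
(-17 - T)*X = (-17 - 1*(-127))*(-911) = (-17 + 127)*(-911) = 110*(-911) = -100210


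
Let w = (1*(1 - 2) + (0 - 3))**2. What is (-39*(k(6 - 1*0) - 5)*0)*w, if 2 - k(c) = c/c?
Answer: 0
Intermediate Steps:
w = 16 (w = (1*(-1) - 3)**2 = (-1 - 3)**2 = (-4)**2 = 16)
k(c) = 1 (k(c) = 2 - c/c = 2 - 1*1 = 2 - 1 = 1)
(-39*(k(6 - 1*0) - 5)*0)*w = -39*(1 - 5)*0*16 = -(-156)*0*16 = -39*0*16 = 0*16 = 0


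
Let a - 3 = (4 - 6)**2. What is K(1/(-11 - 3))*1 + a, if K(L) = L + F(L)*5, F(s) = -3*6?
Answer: -1163/14 ≈ -83.071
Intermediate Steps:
F(s) = -18
K(L) = -90 + L (K(L) = L - 18*5 = L - 90 = -90 + L)
a = 7 (a = 3 + (4 - 6)**2 = 3 + (-2)**2 = 3 + 4 = 7)
K(1/(-11 - 3))*1 + a = (-90 + 1/(-11 - 3))*1 + 7 = (-90 + 1/(-14))*1 + 7 = (-90 - 1/14)*1 + 7 = -1261/14*1 + 7 = -1261/14 + 7 = -1163/14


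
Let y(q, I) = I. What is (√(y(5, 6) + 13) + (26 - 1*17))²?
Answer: (9 + √19)² ≈ 178.46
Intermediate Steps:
(√(y(5, 6) + 13) + (26 - 1*17))² = (√(6 + 13) + (26 - 1*17))² = (√19 + (26 - 17))² = (√19 + 9)² = (9 + √19)²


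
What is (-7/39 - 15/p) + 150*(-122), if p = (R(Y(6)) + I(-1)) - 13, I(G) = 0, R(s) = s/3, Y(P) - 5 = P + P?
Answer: -15699799/858 ≈ -18298.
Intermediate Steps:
Y(P) = 5 + 2*P (Y(P) = 5 + (P + P) = 5 + 2*P)
R(s) = s/3 (R(s) = s*(⅓) = s/3)
p = -22/3 (p = ((5 + 2*6)/3 + 0) - 13 = ((5 + 12)/3 + 0) - 13 = ((⅓)*17 + 0) - 13 = (17/3 + 0) - 13 = 17/3 - 13 = -22/3 ≈ -7.3333)
(-7/39 - 15/p) + 150*(-122) = (-7/39 - 15/(-22/3)) + 150*(-122) = (-7*1/39 - 15*(-3/22)) - 18300 = (-7/39 + 45/22) - 18300 = 1601/858 - 18300 = -15699799/858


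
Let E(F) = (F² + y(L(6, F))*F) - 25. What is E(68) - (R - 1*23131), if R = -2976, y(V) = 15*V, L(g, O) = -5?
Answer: 25606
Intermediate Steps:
E(F) = -25 + F² - 75*F (E(F) = (F² + (15*(-5))*F) - 25 = (F² - 75*F) - 25 = -25 + F² - 75*F)
E(68) - (R - 1*23131) = (-25 + 68² - 75*68) - (-2976 - 1*23131) = (-25 + 4624 - 5100) - (-2976 - 23131) = -501 - 1*(-26107) = -501 + 26107 = 25606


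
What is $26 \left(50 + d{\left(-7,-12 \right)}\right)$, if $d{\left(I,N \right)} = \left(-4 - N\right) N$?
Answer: $-1196$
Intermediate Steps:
$d{\left(I,N \right)} = N \left(-4 - N\right)$
$26 \left(50 + d{\left(-7,-12 \right)}\right) = 26 \left(50 - - 12 \left(4 - 12\right)\right) = 26 \left(50 - \left(-12\right) \left(-8\right)\right) = 26 \left(50 - 96\right) = 26 \left(-46\right) = -1196$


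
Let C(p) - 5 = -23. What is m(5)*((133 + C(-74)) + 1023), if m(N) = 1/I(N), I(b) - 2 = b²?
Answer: 1138/27 ≈ 42.148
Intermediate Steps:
C(p) = -18 (C(p) = 5 - 23 = -18)
I(b) = 2 + b²
m(N) = 1/(2 + N²)
m(5)*((133 + C(-74)) + 1023) = ((133 - 18) + 1023)/(2 + 5²) = (115 + 1023)/(2 + 25) = 1138/27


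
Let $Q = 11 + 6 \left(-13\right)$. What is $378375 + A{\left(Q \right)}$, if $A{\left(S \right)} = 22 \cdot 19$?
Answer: $378793$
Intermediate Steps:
$Q = -67$ ($Q = 11 - 78 = -67$)
$A{\left(S \right)} = 418$
$378375 + A{\left(Q \right)} = 378375 + 418 = 378793$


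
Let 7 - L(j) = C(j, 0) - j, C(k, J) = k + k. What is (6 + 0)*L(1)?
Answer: 36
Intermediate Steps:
C(k, J) = 2*k
L(j) = 7 - j (L(j) = 7 - (2*j - j) = 7 - j)
(6 + 0)*L(1) = (6 + 0)*(7 - 1*1) = 6*(7 - 1) = 6*6 = 36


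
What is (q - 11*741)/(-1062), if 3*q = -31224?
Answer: 18559/1062 ≈ 17.476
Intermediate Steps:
q = -10408 (q = (⅓)*(-31224) = -10408)
(q - 11*741)/(-1062) = (-10408 - 11*741)/(-1062) = (-10408 - 8151)*(-1/1062) = -18559*(-1/1062) = 18559/1062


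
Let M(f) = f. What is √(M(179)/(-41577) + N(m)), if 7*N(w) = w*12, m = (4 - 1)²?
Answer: √1306492406457/291039 ≈ 3.9274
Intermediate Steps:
m = 9 (m = 3² = 9)
N(w) = 12*w/7 (N(w) = (w*12)/7 = (12*w)/7 = 12*w/7)
√(M(179)/(-41577) + N(m)) = √(179/(-41577) + (12/7)*9) = √(179*(-1/41577) + 108/7) = √(-179/41577 + 108/7) = √(4489063/291039) = √1306492406457/291039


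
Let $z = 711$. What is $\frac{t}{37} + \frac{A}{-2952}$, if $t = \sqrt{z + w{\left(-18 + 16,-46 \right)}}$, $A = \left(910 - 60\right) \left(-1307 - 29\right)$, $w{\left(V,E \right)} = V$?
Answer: $\frac{141950}{369} + \frac{\sqrt{709}}{37} \approx 385.41$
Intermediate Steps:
$A = -1135600$ ($A = 850 \left(-1336\right) = -1135600$)
$t = \sqrt{709}$ ($t = \sqrt{711 + \left(-18 + 16\right)} = \sqrt{711 - 2} = \sqrt{709} \approx 26.627$)
$\frac{t}{37} + \frac{A}{-2952} = \frac{\sqrt{709}}{37} - \frac{1135600}{-2952} = \sqrt{709} \cdot \frac{1}{37} - - \frac{141950}{369} = \frac{\sqrt{709}}{37} + \frac{141950}{369} = \frac{141950}{369} + \frac{\sqrt{709}}{37}$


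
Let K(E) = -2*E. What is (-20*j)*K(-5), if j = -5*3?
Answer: 3000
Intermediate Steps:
j = -15
(-20*j)*K(-5) = (-20*(-15))*(-2*(-5)) = 300*10 = 3000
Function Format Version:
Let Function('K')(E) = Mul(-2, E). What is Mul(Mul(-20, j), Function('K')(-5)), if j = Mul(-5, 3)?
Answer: 3000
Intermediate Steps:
j = -15
Mul(Mul(-20, j), Function('K')(-5)) = Mul(Mul(-20, -15), Mul(-2, -5)) = Mul(300, 10) = 3000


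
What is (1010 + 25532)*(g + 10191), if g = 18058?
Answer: 749784958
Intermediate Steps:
(1010 + 25532)*(g + 10191) = (1010 + 25532)*(18058 + 10191) = 26542*28249 = 749784958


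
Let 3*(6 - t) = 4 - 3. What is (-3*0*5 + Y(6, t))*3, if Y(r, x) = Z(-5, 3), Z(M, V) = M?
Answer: -15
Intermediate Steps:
t = 17/3 (t = 6 - (4 - 3)/3 = 6 - ⅓*1 = 6 - ⅓ = 17/3 ≈ 5.6667)
Y(r, x) = -5
(-3*0*5 + Y(6, t))*3 = (-3*0*5 - 5)*3 = (0*5 - 5)*3 = (0 - 5)*3 = -5*3 = -15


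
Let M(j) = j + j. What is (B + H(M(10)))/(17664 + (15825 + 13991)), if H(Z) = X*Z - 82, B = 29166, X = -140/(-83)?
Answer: 604193/985210 ≈ 0.61326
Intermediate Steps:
X = 140/83 (X = -140*(-1/83) = 140/83 ≈ 1.6867)
M(j) = 2*j
H(Z) = -82 + 140*Z/83 (H(Z) = 140*Z/83 - 82 = -82 + 140*Z/83)
(B + H(M(10)))/(17664 + (15825 + 13991)) = (29166 + (-82 + 140*(2*10)/83))/(17664 + (15825 + 13991)) = (29166 + (-82 + (140/83)*20))/(17664 + 29816) = (29166 + (-82 + 2800/83))/47480 = (29166 - 4006/83)*(1/47480) = (2416772/83)*(1/47480) = 604193/985210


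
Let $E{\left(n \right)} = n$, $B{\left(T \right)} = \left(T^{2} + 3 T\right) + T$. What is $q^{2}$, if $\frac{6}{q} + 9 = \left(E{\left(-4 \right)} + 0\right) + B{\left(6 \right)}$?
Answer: $\frac{36}{2209} \approx 0.016297$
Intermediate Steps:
$B{\left(T \right)} = T^{2} + 4 T$
$q = \frac{6}{47}$ ($q = \frac{6}{-9 + \left(\left(-4 + 0\right) + 6 \left(4 + 6\right)\right)} = \frac{6}{-9 + \left(-4 + 6 \cdot 10\right)} = \frac{6}{-9 + \left(-4 + 60\right)} = \frac{6}{-9 + 56} = \frac{6}{47} \approx 0.12766$)
$q^{2} = \left(\frac{6}{47}\right)^{2} = \frac{36}{2209}$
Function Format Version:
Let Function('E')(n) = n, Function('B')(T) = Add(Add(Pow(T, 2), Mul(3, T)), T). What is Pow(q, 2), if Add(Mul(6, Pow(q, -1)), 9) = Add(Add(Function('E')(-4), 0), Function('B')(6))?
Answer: Rational(36, 2209) ≈ 0.016297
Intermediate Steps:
Function('B')(T) = Add(Pow(T, 2), Mul(4, T))
q = Rational(6, 47) (q = Mul(6, Pow(Add(-9, Add(Add(-4, 0), Mul(6, Add(4, 6)))), -1)) = Mul(6, Pow(Add(-9, Add(-4, Mul(6, 10))), -1)) = Mul(6, Pow(Add(-9, Add(-4, 60)), -1)) = Mul(6, Pow(Add(-9, 56), -1)) = Mul(6, Pow(47, -1)) = Mul(6, Rational(1, 47)) = Rational(6, 47) ≈ 0.12766)
Pow(q, 2) = Pow(Rational(6, 47), 2) = Rational(36, 2209)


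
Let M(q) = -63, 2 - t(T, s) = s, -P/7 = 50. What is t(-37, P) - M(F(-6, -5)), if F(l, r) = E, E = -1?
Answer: 415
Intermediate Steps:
P = -350 (P = -7*50 = -350)
F(l, r) = -1
t(T, s) = 2 - s
t(-37, P) - M(F(-6, -5)) = (2 - 1*(-350)) - 1*(-63) = (2 + 350) + 63 = 352 + 63 = 415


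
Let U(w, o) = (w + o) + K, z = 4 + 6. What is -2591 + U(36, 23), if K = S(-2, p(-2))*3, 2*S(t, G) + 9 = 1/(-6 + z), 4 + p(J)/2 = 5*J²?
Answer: -20361/8 ≈ -2545.1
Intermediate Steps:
z = 10
p(J) = -8 + 10*J² (p(J) = -8 + 2*(5*J²) = -8 + 10*J²)
S(t, G) = -35/8 (S(t, G) = -9/2 + 1/(2*(-6 + 10)) = -9/2 + (½)/4 = -9/2 + (½)*(¼) = -9/2 + ⅛ = -35/8)
K = -105/8 (K = -35/8*3 = -105/8 ≈ -13.125)
U(w, o) = -105/8 + o + w (U(w, o) = (w + o) - 105/8 = (o + w) - 105/8 = -105/8 + o + w)
-2591 + U(36, 23) = -2591 + (-105/8 + 23 + 36) = -2591 + 367/8 = -20361/8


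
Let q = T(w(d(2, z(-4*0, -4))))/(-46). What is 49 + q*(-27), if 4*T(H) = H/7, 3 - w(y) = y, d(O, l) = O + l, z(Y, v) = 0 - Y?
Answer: 63139/1288 ≈ 49.021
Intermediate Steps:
z(Y, v) = -Y
w(y) = 3 - y
T(H) = H/28 (T(H) = (H/7)/4 = H/28)
q = -1/1288 (q = ((3 - (2 - (-4)*0))/28)/(-46) = ((3 - (2 - 1*0))/28)*(-1/46) = ((3 - (2 + 0))/28)*(-1/46) = ((3 - 1*2)/28)*(-1/46) = ((3 - 2)/28)*(-1/46) = ((1/28)*1)*(-1/46) = (1/28)*(-1/46) = -1/1288 ≈ -0.00077640)
49 + q*(-27) = 49 - 1/1288*(-27) = 49 + 27/1288 = 63139/1288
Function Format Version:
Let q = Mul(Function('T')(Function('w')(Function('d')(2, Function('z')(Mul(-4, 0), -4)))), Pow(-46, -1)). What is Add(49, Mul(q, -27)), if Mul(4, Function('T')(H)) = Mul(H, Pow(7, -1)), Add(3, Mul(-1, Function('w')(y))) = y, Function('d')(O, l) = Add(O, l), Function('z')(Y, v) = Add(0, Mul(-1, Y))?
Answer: Rational(63139, 1288) ≈ 49.021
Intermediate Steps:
Function('z')(Y, v) = Mul(-1, Y)
Function('w')(y) = Add(3, Mul(-1, y))
Function('T')(H) = Mul(Rational(1, 28), H) (Function('T')(H) = Mul(Rational(1, 4), Mul(H, Pow(7, -1))) = Mul(Rational(1, 4), Mul(H, Rational(1, 7))) = Mul(Rational(1, 4), Mul(Rational(1, 7), H)) = Mul(Rational(1, 28), H))
q = Rational(-1, 1288) (q = Mul(Mul(Rational(1, 28), Add(3, Mul(-1, Add(2, Mul(-1, Mul(-4, 0)))))), Pow(-46, -1)) = Mul(Mul(Rational(1, 28), Add(3, Mul(-1, Add(2, Mul(-1, 0))))), Rational(-1, 46)) = Mul(Mul(Rational(1, 28), Add(3, Mul(-1, Add(2, 0)))), Rational(-1, 46)) = Mul(Mul(Rational(1, 28), Add(3, Mul(-1, 2))), Rational(-1, 46)) = Mul(Mul(Rational(1, 28), Add(3, -2)), Rational(-1, 46)) = Mul(Mul(Rational(1, 28), 1), Rational(-1, 46)) = Mul(Rational(1, 28), Rational(-1, 46)) = Rational(-1, 1288) ≈ -0.00077640)
Add(49, Mul(q, -27)) = Add(49, Mul(Rational(-1, 1288), -27)) = Add(49, Rational(27, 1288)) = Rational(63139, 1288)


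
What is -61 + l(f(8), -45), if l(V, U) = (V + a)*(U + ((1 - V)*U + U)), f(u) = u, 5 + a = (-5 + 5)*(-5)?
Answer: 614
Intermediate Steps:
a = -5 (a = -5 + (-5 + 5)*(-5) = -5 + 0*(-5) = -5 + 0 = -5)
l(V, U) = (-5 + V)*(2*U + U*(1 - V)) (l(V, U) = (V - 5)*(U + ((1 - V)*U + U)) = (-5 + V)*(U + (U*(1 - V) + U)) = (-5 + V)*(U + (U + U*(1 - V))) = (-5 + V)*(2*U + U*(1 - V)))
-61 + l(f(8), -45) = -61 - 45*(-15 - 1*8² + 8*8) = -61 - 45*(-15 - 1*64 + 64) = -61 - 45*(-15 - 64 + 64) = -61 - 45*(-15) = -61 + 675 = 614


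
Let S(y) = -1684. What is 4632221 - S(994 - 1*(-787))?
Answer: 4633905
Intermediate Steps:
4632221 - S(994 - 1*(-787)) = 4632221 - 1*(-1684) = 4632221 + 1684 = 4633905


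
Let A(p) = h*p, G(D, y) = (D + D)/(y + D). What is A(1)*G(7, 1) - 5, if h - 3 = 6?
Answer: 43/4 ≈ 10.750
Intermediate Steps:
G(D, y) = 2*D/(D + y) (G(D, y) = (2*D)/(D + y) = 2*D/(D + y))
h = 9 (h = 3 + 6 = 9)
A(p) = 9*p
A(1)*G(7, 1) - 5 = (9*1)*(2*7/(7 + 1)) - 5 = 9*(2*7/8) - 5 = 9*(2*7*(1/8)) - 5 = 9*(7/4) - 5 = 63/4 - 5 = 43/4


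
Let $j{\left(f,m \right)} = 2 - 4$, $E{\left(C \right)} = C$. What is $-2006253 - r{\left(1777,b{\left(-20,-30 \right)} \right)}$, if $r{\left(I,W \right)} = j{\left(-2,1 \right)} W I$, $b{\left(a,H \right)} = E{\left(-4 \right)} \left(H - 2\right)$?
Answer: $-1551341$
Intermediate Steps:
$j{\left(f,m \right)} = -2$ ($j{\left(f,m \right)} = 2 - 4 = -2$)
$b{\left(a,H \right)} = 8 - 4 H$ ($b{\left(a,H \right)} = - 4 \left(H - 2\right) = - 4 \left(-2 + H\right) = 8 - 4 H$)
$r{\left(I,W \right)} = - 2 I W$ ($r{\left(I,W \right)} = - 2 W I = - 2 I W$)
$-2006253 - r{\left(1777,b{\left(-20,-30 \right)} \right)} = -2006253 - \left(-2\right) 1777 \left(8 - -120\right) = -2006253 - \left(-2\right) 1777 \left(8 + 120\right) = -2006253 - \left(-2\right) 1777 \cdot 128 = -2006253 - -454912 = -2006253 + 454912 = -1551341$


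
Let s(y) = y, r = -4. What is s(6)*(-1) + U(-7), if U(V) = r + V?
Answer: -17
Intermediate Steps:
U(V) = -4 + V
s(6)*(-1) + U(-7) = 6*(-1) + (-4 - 7) = -6 - 11 = -17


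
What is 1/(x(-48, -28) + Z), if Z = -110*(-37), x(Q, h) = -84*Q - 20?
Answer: 1/8082 ≈ 0.00012373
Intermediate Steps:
x(Q, h) = -20 - 84*Q
Z = 4070
1/(x(-48, -28) + Z) = 1/((-20 - 84*(-48)) + 4070) = 1/((-20 + 4032) + 4070) = 1/(4012 + 4070) = 1/8082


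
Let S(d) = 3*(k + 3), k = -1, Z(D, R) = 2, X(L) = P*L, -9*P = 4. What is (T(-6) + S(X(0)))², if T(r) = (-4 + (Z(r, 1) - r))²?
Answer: 484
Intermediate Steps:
P = -4/9 (P = -⅑*4 = -4/9 ≈ -0.44444)
X(L) = -4*L/9
S(d) = 6 (S(d) = 3*(-1 + 3) = 3*2 = 6)
T(r) = (-2 - r)² (T(r) = (-4 + (2 - r))² = (-2 - r)²)
(T(-6) + S(X(0)))² = ((2 - 6)² + 6)² = ((-4)² + 6)² = (16 + 6)² = 22² = 484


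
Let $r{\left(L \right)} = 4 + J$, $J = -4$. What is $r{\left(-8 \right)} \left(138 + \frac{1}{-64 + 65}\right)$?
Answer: $0$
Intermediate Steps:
$r{\left(L \right)} = 0$ ($r{\left(L \right)} = 4 - 4 = 0$)
$r{\left(-8 \right)} \left(138 + \frac{1}{-64 + 65}\right) = 0 \left(138 + \frac{1}{-64 + 65}\right) = 0 \left(138 + 1^{-1}\right) = 0 \left(138 + 1\right) = 0 \cdot 139 = 0$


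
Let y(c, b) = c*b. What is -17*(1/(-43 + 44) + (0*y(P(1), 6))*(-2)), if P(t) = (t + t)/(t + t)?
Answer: -17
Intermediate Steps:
P(t) = 1 (P(t) = (2*t)/((2*t)) = (2*t)*(1/(2*t)) = 1)
y(c, b) = b*c
-17*(1/(-43 + 44) + (0*y(P(1), 6))*(-2)) = -17*(1/(-43 + 44) + (0*(6*1))*(-2)) = -17*(1/1 + (0*6)*(-2)) = -17*(1 + 0*(-2)) = -17*(1 + 0) = -17*1 = -17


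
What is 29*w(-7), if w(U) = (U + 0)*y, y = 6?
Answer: -1218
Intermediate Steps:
w(U) = 6*U (w(U) = (U + 0)*6 = U*6 = 6*U)
29*w(-7) = 29*(6*(-7)) = 29*(-42) = -1218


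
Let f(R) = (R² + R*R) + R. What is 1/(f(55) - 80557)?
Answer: -1/74452 ≈ -1.3431e-5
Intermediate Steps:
f(R) = R + 2*R² (f(R) = (R² + R²) + R = 2*R² + R = R + 2*R²)
1/(f(55) - 80557) = 1/(55*(1 + 2*55) - 80557) = 1/(55*(1 + 110) - 80557) = 1/(55*111 - 80557) = 1/(6105 - 80557) = 1/(-74452) = -1/74452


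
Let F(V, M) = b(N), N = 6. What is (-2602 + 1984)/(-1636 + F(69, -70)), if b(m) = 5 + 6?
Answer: 618/1625 ≈ 0.38031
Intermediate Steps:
b(m) = 11
F(V, M) = 11
(-2602 + 1984)/(-1636 + F(69, -70)) = (-2602 + 1984)/(-1636 + 11) = -618/(-1625) = -618*(-1/1625) = 618/1625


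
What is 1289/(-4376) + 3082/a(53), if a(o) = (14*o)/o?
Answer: 6734393/30632 ≈ 219.85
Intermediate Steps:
a(o) = 14
1289/(-4376) + 3082/a(53) = 1289/(-4376) + 3082/14 = 1289*(-1/4376) + 3082*(1/14) = -1289/4376 + 1541/7 = 6734393/30632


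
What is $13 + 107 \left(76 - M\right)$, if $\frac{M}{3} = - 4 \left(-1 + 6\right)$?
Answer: $14565$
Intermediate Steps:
$M = -60$ ($M = 3 \left(- 4 \left(-1 + 6\right)\right) = 3 \left(\left(-4\right) 5\right) = 3 \left(-20\right) = -60$)
$13 + 107 \left(76 - M\right) = 13 + 107 \left(76 - -60\right) = 13 + 107 \left(76 + 60\right) = 13 + 107 \cdot 136 = 13 + 14552 = 14565$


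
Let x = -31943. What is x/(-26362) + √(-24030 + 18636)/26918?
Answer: 31943/26362 + I*√5394/26918 ≈ 1.2117 + 0.0027284*I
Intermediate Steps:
x/(-26362) + √(-24030 + 18636)/26918 = -31943/(-26362) + √(-24030 + 18636)/26918 = -31943*(-1/26362) + √(-5394)*(1/26918) = 31943/26362 + (I*√5394)*(1/26918) = 31943/26362 + I*√5394/26918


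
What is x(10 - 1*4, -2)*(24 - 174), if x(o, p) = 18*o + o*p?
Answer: -14400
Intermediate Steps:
x(10 - 1*4, -2)*(24 - 174) = ((10 - 1*4)*(18 - 2))*(24 - 174) = ((10 - 4)*16)*(-150) = (6*16)*(-150) = 96*(-150) = -14400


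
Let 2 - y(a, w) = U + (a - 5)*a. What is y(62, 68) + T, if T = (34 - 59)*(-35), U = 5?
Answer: -2662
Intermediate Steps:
y(a, w) = -3 - a*(-5 + a) (y(a, w) = 2 - (5 + (a - 5)*a) = 2 - (5 + (-5 + a)*a) = 2 - (5 + a*(-5 + a)) = 2 + (-5 - a*(-5 + a)) = -3 - a*(-5 + a))
T = 875 (T = -25*(-35) = 875)
y(62, 68) + T = (-3 - 1*62**2 + 5*62) + 875 = (-3 - 1*3844 + 310) + 875 = (-3 - 3844 + 310) + 875 = -3537 + 875 = -2662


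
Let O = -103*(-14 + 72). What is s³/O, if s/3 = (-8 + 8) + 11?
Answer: -35937/5974 ≈ -6.0156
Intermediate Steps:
O = -5974 (O = -103*58 = -5974)
s = 33 (s = 3*((-8 + 8) + 11) = 3*(0 + 11) = 3*11 = 33)
s³/O = 33³/(-5974) = 35937*(-1/5974) = -35937/5974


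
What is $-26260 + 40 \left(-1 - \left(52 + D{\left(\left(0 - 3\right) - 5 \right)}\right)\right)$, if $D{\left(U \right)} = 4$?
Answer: $-28540$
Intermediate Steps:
$-26260 + 40 \left(-1 - \left(52 + D{\left(\left(0 - 3\right) - 5 \right)}\right)\right) = -26260 + 40 \left(-1 - 56\right) = -26260 + 40 \left(-57\right) = -26260 - 2280 = -28540$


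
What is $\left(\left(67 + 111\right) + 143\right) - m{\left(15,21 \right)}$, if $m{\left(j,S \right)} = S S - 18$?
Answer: $-102$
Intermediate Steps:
$m{\left(j,S \right)} = -18 + S^{2}$ ($m{\left(j,S \right)} = S^{2} - 18 = -18 + S^{2}$)
$\left(\left(67 + 111\right) + 143\right) - m{\left(15,21 \right)} = \left(\left(67 + 111\right) + 143\right) - \left(-18 + 21^{2}\right) = \left(178 + 143\right) - \left(-18 + 441\right) = 321 - 423 = -102$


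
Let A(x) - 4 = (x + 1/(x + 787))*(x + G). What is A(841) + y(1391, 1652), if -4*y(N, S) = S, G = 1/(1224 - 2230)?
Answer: 1157691818593/1637768 ≈ 7.0687e+5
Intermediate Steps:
G = -1/1006 (G = 1/(-1006) = -1/1006 ≈ -0.00099404)
y(N, S) = -S/4
A(x) = 4 + (-1/1006 + x)*(x + 1/(787 + x)) (A(x) = 4 + (x + 1/(x + 787))*(x - 1/1006) = 4 + (x + 1/(787 + x))*(-1/1006 + x) = 4 + (-1/1006 + x)*(x + 1/(787 + x)))
A(841) + y(1391, 1652) = (3166887 + 1006*841³ + 4243*841 + 791721*841²)/(1006*(787 + 841)) - ¼*1652 = (1/1006)*(3166887 + 1006*594823321 + 3568363 + 791721*707281)/1628 - 413 = (1/1006)*(1/1628)*(3166887 + 598392260926 + 3568363 + 559969220601) - 413 = (1/1006)*(1/1628)*1158368216777 - 413 = 1158368216777/1637768 - 413 = 1157691818593/1637768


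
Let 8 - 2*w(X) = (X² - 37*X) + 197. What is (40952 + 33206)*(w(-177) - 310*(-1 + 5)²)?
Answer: -1779309973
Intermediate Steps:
w(X) = -189/2 - X²/2 + 37*X/2 (w(X) = 4 - ((X² - 37*X) + 197)/2 = 4 - (197 + X² - 37*X)/2 = 4 + (-197/2 - X²/2 + 37*X/2) = -189/2 - X²/2 + 37*X/2)
(40952 + 33206)*(w(-177) - 310*(-1 + 5)²) = (40952 + 33206)*((-189/2 - ½*(-177)² + (37/2)*(-177)) - 310*(-1 + 5)²) = 74158*((-189/2 - ½*31329 - 6549/2) - 310*4²) = 74158*((-189/2 - 31329/2 - 6549/2) - 310*16) = 74158*(-38067/2 - 4960) = 74158*(-47987/2) = -1779309973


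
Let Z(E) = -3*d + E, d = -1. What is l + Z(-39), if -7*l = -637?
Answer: 55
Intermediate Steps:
l = 91 (l = -1/7*(-637) = 91)
Z(E) = 3 + E (Z(E) = -3*(-1) + E = 3 + E)
l + Z(-39) = 91 + (3 - 39) = 91 - 36 = 55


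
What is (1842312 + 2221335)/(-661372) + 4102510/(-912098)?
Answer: -3209864772563/301618039228 ≈ -10.642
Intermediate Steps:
(1842312 + 2221335)/(-661372) + 4102510/(-912098) = 4063647*(-1/661372) + 4102510*(-1/912098) = -4063647/661372 - 2051255/456049 = -3209864772563/301618039228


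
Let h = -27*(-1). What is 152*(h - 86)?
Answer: -8968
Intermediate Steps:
h = 27
152*(h - 86) = 152*(27 - 86) = 152*(-59) = -8968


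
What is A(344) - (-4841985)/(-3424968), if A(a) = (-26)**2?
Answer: 770145461/1141656 ≈ 674.59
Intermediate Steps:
A(a) = 676
A(344) - (-4841985)/(-3424968) = 676 - (-4841985)/(-3424968) = 676 - (-4841985)*(-1)/3424968 = 676 - 1*1613995/1141656 = 676 - 1613995/1141656 = 770145461/1141656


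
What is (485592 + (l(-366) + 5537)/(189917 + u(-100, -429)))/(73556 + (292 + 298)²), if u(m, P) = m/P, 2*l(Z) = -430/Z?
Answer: 4826730454418683/4191213476089776 ≈ 1.1516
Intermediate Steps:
l(Z) = -215/Z (l(Z) = (-430/Z)/2 = -215/Z)
(485592 + (l(-366) + 5537)/(189917 + u(-100, -429)))/(73556 + (292 + 298)²) = (485592 + (-215/(-366) + 5537)/(189917 - 100/(-429)))/(73556 + (292 + 298)²) = (485592 + (-215*(-1/366) + 5537)/(189917 - 100*(-1/429)))/(73556 + 590²) = (485592 + (215/366 + 5537)/(189917 + 100/429))/(73556 + 348100) = (485592 + 2026757/(366*(81474493/429)))/421656 = (485592 + (2026757/366)*(429/81474493))*(1/421656) = (485592 + 289826251/9939888146)*(1/421656) = (4826730454418683/9939888146)*(1/421656) = 4826730454418683/4191213476089776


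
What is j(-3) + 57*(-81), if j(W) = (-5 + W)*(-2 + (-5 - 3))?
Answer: -4537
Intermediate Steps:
j(W) = 50 - 10*W (j(W) = (-5 + W)*(-2 - 8) = (-5 + W)*(-10) = 50 - 10*W)
j(-3) + 57*(-81) = (50 - 10*(-3)) + 57*(-81) = (50 + 30) - 4617 = 80 - 4617 = -4537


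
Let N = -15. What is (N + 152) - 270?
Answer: -133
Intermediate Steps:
(N + 152) - 270 = (-15 + 152) - 270 = 137 - 270 = -133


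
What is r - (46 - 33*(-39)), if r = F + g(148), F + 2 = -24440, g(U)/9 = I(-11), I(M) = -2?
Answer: -25793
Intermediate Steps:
g(U) = -18 (g(U) = 9*(-2) = -18)
F = -24442 (F = -2 - 24440 = -24442)
r = -24460 (r = -24442 - 18 = -24460)
r - (46 - 33*(-39)) = -24460 - (46 - 33*(-39)) = -24460 - (46 + 1287) = -24460 - 1*1333 = -24460 - 1333 = -25793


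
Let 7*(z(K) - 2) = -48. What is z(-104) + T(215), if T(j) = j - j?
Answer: -34/7 ≈ -4.8571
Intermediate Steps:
z(K) = -34/7 (z(K) = 2 + (⅐)*(-48) = 2 - 48/7 = -34/7)
T(j) = 0
z(-104) + T(215) = -34/7 + 0 = -34/7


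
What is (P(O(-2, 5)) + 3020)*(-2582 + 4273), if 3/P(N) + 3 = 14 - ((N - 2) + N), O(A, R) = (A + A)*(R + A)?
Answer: 188957413/37 ≈ 5.1070e+6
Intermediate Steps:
O(A, R) = 2*A*(A + R) (O(A, R) = (2*A)*(A + R) = 2*A*(A + R))
P(N) = 3/(13 - 2*N) (P(N) = 3/(-3 + (14 - ((N - 2) + N))) = 3/(-3 + (14 - ((-2 + N) + N))) = 3/(-3 + (14 - (-2 + 2*N))) = 3/(-3 + (14 + (2 - 2*N))) = 3/(-3 + (16 - 2*N)) = 3/(13 - 2*N))
(P(O(-2, 5)) + 3020)*(-2582 + 4273) = (-3/(-13 + 2*(2*(-2)*(-2 + 5))) + 3020)*(-2582 + 4273) = (-3/(-13 + 2*(2*(-2)*3)) + 3020)*1691 = (-3/(-13 + 2*(-12)) + 3020)*1691 = (-3/(-13 - 24) + 3020)*1691 = (-3/(-37) + 3020)*1691 = (-3*(-1/37) + 3020)*1691 = (3/37 + 3020)*1691 = (111743/37)*1691 = 188957413/37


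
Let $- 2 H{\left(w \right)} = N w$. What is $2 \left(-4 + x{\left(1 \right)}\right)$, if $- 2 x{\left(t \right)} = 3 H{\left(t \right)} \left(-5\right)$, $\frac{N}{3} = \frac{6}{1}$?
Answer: $-143$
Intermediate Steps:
$N = 18$ ($N = 3 \cdot \frac{6}{1} = 3 \cdot 6 \cdot 1 = 3 \cdot 6 = 18$)
$H{\left(w \right)} = - 9 w$ ($H{\left(w \right)} = - \frac{18 w}{2} = - 9 w$)
$x{\left(t \right)} = - \frac{135 t}{2}$ ($x{\left(t \right)} = - \frac{3 \left(- 9 t\right) \left(-5\right)}{2} = - \frac{- 27 t \left(-5\right)}{2} = - \frac{135 t}{2}$)
$2 \left(-4 + x{\left(1 \right)}\right) = 2 \left(-4 - \frac{135}{2}\right) = 2 \left(- \frac{143}{2}\right) = -143$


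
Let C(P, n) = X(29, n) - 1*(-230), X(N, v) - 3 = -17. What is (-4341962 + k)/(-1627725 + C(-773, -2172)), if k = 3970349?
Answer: 123871/542503 ≈ 0.22833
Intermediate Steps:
X(N, v) = -14 (X(N, v) = 3 - 17 = -14)
C(P, n) = 216 (C(P, n) = -14 - 1*(-230) = -14 + 230 = 216)
(-4341962 + k)/(-1627725 + C(-773, -2172)) = (-4341962 + 3970349)/(-1627725 + 216) = -371613/(-1627509) = -371613*(-1/1627509) = 123871/542503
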